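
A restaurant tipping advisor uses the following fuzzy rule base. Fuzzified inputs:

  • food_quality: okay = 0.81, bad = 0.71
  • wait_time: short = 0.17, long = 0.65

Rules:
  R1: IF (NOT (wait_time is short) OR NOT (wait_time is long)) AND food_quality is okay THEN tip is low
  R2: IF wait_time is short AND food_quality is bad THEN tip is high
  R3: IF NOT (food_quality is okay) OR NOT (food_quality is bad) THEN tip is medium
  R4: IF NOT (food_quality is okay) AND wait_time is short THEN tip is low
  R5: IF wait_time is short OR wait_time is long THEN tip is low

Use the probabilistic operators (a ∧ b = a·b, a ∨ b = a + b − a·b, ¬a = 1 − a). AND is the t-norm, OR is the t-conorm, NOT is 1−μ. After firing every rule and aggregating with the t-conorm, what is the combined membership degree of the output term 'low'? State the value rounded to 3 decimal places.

0.921

R1: (¬short=1−0.17=0.83 OR ¬long=1−0.65=0.35) = 0.8895; AND[a·b] with okay=0.81 → w = 0.7205
R2: short=0.17, bad=0.71; AND[a·b] → w = 0.1207
R3: ¬okay=1−0.81=0.19, ¬bad=1−0.71=0.29; OR[a + b − a·b] → w = 0.4249
R4: ¬okay=1−0.81=0.19, short=0.17; AND[a·b] → w = 0.0323
R5: short=0.17, long=0.65; OR[a + b − a·b] → w = 0.7095
Rules with consequent 'low': {R1, R4, R5} → strengths 0.7205, 0.0323, 0.7095
Aggregate via t-conorm [a + b − a·b]: 0.9214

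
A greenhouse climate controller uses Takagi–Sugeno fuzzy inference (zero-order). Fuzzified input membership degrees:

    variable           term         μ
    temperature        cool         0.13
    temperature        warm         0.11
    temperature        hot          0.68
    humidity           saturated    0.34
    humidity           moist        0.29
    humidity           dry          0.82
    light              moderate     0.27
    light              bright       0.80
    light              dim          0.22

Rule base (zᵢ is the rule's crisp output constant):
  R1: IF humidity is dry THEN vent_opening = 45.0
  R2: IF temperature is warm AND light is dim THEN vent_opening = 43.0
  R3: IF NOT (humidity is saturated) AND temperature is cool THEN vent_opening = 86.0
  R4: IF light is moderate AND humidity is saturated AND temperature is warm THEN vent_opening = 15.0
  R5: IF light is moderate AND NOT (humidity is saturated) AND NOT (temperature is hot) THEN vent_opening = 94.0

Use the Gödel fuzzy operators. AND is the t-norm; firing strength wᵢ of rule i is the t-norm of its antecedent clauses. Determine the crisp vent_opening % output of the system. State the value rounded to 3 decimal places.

R1 (z=45.0): dry=0.82 → w = 0.82
R2 (z=43.0): warm=0.11, dim=0.22; AND[min(a, b)] → w = 0.11
R3 (z=86.0): ¬saturated=1−0.34=0.66, cool=0.13; AND[min(a, b)] → w = 0.13
R4 (z=15.0): moderate=0.27, saturated=0.34, warm=0.11; AND[min(a, b)] → w = 0.11
R5 (z=94.0): moderate=0.27, ¬saturated=1−0.34=0.66, ¬hot=1−0.68=0.32; AND[min(a, b)] → w = 0.27
Weighted average = (0.82·45.0 + 0.11·43.0 + 0.13·86.0 + 0.11·15.0 + 0.27·94.0) / (0.82 + 0.11 + 0.13 + 0.11 + 0.27)
  = 79.8400 / 1.4400 = 55.444

55.444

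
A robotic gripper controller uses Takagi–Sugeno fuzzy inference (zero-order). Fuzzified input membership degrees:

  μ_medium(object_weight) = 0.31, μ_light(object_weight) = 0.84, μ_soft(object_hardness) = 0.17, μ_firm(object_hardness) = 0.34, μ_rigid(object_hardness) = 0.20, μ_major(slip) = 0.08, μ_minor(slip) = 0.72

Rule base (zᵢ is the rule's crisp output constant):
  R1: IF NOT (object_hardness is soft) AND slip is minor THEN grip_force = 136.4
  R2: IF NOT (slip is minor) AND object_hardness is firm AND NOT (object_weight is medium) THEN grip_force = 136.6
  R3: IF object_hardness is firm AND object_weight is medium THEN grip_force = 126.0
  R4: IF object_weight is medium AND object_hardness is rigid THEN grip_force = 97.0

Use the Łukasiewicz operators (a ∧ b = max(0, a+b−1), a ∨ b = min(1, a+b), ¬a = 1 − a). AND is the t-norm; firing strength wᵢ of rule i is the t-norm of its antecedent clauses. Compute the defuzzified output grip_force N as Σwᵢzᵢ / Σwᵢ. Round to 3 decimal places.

136.400

R1 (z=136.4): ¬soft=1−0.17=0.83, minor=0.72; AND[max(0, a+b−1)] → w = 0.55
R2 (z=136.6): ¬minor=1−0.72=0.28, firm=0.34, ¬medium=1−0.31=0.69; AND[max(0, a+b−1)] → w = 0.00
R3 (z=126.0): firm=0.34, medium=0.31; AND[max(0, a+b−1)] → w = 0.00
R4 (z=97.0): medium=0.31, rigid=0.20; AND[max(0, a+b−1)] → w = 0.00
Weighted average = (0.55·136.4 + 0.00·136.6 + 0.00·126.0 + 0.00·97.0) / (0.55 + 0.00 + 0.00 + 0.00)
  = 75.0200 / 0.5500 = 136.400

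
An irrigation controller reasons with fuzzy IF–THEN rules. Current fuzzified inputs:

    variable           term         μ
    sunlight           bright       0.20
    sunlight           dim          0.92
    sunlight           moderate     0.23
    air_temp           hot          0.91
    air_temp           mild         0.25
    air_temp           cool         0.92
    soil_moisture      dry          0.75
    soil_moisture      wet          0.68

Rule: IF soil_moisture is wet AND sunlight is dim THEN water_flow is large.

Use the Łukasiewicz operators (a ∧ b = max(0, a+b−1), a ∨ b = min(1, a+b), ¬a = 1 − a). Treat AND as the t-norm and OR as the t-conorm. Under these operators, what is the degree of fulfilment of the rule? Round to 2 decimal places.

firing strength: wet=0.68, dim=0.92; AND[max(0, a+b−1)] → w = 0.60

0.60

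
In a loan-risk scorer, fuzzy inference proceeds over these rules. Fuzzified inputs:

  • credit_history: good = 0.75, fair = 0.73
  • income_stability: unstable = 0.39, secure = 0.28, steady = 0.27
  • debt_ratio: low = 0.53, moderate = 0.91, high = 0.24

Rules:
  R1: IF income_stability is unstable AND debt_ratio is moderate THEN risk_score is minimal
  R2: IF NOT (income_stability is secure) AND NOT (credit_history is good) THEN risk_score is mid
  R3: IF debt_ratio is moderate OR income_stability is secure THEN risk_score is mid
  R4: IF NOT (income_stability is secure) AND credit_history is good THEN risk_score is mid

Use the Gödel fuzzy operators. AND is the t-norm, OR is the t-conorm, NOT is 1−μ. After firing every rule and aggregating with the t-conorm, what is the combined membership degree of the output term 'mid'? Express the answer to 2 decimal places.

0.91

R1: unstable=0.39, moderate=0.91; AND[min(a, b)] → w = 0.39
R2: ¬secure=1−0.28=0.72, ¬good=1−0.75=0.25; AND[min(a, b)] → w = 0.25
R3: moderate=0.91, secure=0.28; OR[max(a, b)] → w = 0.91
R4: ¬secure=1−0.28=0.72, good=0.75; AND[min(a, b)] → w = 0.72
Rules with consequent 'mid': {R2, R3, R4} → strengths 0.25, 0.91, 0.72
Aggregate via t-conorm [max(a, b)]: 0.91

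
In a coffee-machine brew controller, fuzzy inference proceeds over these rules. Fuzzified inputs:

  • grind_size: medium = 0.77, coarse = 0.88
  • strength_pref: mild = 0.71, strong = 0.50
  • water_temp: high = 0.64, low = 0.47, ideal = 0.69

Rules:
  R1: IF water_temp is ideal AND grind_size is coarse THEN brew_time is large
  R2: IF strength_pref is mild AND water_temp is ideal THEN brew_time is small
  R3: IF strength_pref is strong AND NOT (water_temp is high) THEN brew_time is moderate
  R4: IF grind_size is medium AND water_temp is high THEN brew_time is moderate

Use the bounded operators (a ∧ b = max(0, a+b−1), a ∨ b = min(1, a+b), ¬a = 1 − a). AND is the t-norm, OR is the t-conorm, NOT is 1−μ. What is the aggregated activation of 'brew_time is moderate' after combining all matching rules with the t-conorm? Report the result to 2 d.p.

0.41

R1: ideal=0.69, coarse=0.88; AND[max(0, a+b−1)] → w = 0.57
R2: mild=0.71, ideal=0.69; AND[max(0, a+b−1)] → w = 0.40
R3: strong=0.50, ¬high=1−0.64=0.36; AND[max(0, a+b−1)] → w = 0.00
R4: medium=0.77, high=0.64; AND[max(0, a+b−1)] → w = 0.41
Rules with consequent 'moderate': {R3, R4} → strengths 0.00, 0.41
Aggregate via t-conorm [min(1, a+b)]: 0.41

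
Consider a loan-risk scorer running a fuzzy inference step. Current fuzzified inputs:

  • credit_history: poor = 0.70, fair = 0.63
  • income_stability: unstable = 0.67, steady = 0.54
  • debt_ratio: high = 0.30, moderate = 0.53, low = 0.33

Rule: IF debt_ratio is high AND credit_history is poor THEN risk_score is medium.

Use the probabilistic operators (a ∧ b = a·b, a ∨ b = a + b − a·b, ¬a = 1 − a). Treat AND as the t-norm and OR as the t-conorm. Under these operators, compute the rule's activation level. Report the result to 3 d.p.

firing strength: high=0.30, poor=0.70; AND[a·b] → w = 0.2100

0.210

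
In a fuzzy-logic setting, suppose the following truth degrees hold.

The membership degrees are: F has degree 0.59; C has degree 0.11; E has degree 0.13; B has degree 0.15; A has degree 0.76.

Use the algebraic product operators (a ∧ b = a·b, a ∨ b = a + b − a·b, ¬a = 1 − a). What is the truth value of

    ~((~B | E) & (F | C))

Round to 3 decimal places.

~B = 1 − 0.1500 = 0.8500
~B | E = a + b − a·b on (0.8500, 0.1300) = 0.8695
F | C = a + b − a·b on (0.5900, 0.1100) = 0.6351
(~B | E) & (F | C) = a·b on (0.8695, 0.6351) = 0.5522
~((~B | E) & (F | C)) = 1 − 0.5522 = 0.4478

0.448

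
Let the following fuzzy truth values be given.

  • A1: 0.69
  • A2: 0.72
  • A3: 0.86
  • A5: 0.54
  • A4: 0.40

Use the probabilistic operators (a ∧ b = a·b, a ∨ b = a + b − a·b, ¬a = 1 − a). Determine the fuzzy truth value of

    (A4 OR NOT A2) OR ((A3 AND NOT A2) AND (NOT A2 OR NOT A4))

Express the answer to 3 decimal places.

NOT A2 = 1 − 0.7200 = 0.2800
A4 OR NOT A2 = a + b − a·b on (0.4000, 0.2800) = 0.5680
NOT A2 = 1 − 0.7200 = 0.2800
A3 AND NOT A2 = a·b on (0.8600, 0.2800) = 0.2408
NOT A2 = 1 − 0.7200 = 0.2800
NOT A4 = 1 − 0.4000 = 0.6000
NOT A2 OR NOT A4 = a + b − a·b on (0.2800, 0.6000) = 0.7120
(A3 AND NOT A2) AND (NOT A2 OR NOT A4) = a·b on (0.2408, 0.7120) = 0.1714
(A4 OR NOT A2) OR ((A3 AND NOT A2) AND (NOT A2 OR NOT A4)) = a + b − a·b on (0.5680, 0.1714) = 0.6421

0.642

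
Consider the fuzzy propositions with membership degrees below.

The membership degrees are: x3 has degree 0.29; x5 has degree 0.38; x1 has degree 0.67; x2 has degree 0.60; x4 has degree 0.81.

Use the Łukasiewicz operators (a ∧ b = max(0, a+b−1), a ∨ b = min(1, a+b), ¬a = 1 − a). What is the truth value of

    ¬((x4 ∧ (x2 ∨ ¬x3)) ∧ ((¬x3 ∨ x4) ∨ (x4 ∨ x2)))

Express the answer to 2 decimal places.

0.19

¬x3 = 1 − 0.29 = 0.71
x2 ∨ ¬x3 = min(1, a+b) on (0.60, 0.71) = 1.00
x4 ∧ (x2 ∨ ¬x3) = max(0, a+b−1) on (0.81, 1.00) = 0.81
¬x3 = 1 − 0.29 = 0.71
¬x3 ∨ x4 = min(1, a+b) on (0.71, 0.81) = 1.00
x4 ∨ x2 = min(1, a+b) on (0.81, 0.60) = 1.00
(¬x3 ∨ x4) ∨ (x4 ∨ x2) = min(1, a+b) on (1.00, 1.00) = 1.00
(x4 ∧ (x2 ∨ ¬x3)) ∧ ((¬x3 ∨ x4) ∨ (x4 ∨ x2)) = max(0, a+b−1) on (0.81, 1.00) = 0.81
¬((x4 ∧ (x2 ∨ ¬x3)) ∧ ((¬x3 ∨ x4) ∨ (x4 ∨ x2))) = 1 − 0.81 = 0.19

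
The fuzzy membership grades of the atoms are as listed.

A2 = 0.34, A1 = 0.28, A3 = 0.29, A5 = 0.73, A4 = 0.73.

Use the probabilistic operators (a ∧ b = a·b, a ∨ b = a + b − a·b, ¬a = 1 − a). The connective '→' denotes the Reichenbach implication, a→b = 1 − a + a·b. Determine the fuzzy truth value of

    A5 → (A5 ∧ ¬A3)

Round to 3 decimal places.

0.648

¬A3 = 1 − 0.2900 = 0.7100
A5 ∧ ¬A3 = a·b on (0.7300, 0.7100) = 0.5183
A5 → (A5 ∧ ¬A3)  [Reichenbach: 1 − a + a·b] with a=0.7300, b=0.5183 → 0.6484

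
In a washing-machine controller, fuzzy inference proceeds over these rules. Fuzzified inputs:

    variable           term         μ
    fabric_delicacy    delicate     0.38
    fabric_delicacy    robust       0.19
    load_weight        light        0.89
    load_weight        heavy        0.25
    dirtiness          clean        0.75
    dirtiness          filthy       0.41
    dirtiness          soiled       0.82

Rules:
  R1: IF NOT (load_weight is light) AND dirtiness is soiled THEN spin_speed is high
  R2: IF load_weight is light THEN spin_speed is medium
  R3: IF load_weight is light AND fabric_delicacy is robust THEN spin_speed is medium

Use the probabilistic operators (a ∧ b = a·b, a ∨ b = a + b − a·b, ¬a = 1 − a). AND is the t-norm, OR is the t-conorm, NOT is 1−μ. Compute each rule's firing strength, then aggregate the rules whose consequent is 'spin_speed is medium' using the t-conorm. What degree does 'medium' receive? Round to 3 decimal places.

0.909

R1: ¬light=1−0.89=0.11, soiled=0.82; AND[a·b] → w = 0.0902
R2: light=0.89 → w = 0.8900
R3: light=0.89, robust=0.19; AND[a·b] → w = 0.1691
Rules with consequent 'medium': {R2, R3} → strengths 0.8900, 0.1691
Aggregate via t-conorm [a + b − a·b]: 0.9086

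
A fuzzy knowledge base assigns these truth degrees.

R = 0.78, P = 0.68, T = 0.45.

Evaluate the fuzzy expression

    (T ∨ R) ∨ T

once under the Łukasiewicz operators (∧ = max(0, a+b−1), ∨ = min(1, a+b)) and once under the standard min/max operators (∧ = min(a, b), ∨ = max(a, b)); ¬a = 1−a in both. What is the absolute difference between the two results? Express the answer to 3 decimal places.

Under Łukasiewicz:
  T ∨ R = min(1, a+b) on (0.45, 0.78) = 1.00
  (T ∨ R) ∨ T = min(1, a+b) on (1.00, 0.45) = 1.00
  → value = 1.0000
Under standard min/max:
  T ∨ R = max(a, b) on (0.45, 0.78) = 0.78
  (T ∨ R) ∨ T = max(a, b) on (0.78, 0.45) = 0.78
  → value = 0.7800
|1.0000 − 0.7800| = 0.220

0.220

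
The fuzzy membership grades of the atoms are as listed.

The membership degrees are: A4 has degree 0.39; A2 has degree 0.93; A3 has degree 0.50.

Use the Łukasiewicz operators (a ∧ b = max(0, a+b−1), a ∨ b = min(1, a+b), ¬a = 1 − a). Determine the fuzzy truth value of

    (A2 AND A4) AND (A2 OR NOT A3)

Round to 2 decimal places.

0.32

A2 AND A4 = max(0, a+b−1) on (0.93, 0.39) = 0.32
NOT A3 = 1 − 0.50 = 0.50
A2 OR NOT A3 = min(1, a+b) on (0.93, 0.50) = 1.00
(A2 AND A4) AND (A2 OR NOT A3) = max(0, a+b−1) on (0.32, 1.00) = 0.32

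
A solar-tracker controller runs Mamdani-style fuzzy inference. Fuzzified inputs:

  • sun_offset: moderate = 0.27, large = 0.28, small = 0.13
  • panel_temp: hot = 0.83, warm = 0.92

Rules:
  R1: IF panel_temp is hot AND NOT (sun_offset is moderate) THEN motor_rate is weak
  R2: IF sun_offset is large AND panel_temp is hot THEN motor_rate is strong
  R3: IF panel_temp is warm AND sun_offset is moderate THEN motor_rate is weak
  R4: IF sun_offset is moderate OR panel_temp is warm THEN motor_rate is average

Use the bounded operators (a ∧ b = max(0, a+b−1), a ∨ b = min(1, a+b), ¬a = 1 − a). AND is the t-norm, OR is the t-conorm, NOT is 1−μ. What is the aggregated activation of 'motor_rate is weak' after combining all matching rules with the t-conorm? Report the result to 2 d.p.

R1: hot=0.83, ¬moderate=1−0.27=0.73; AND[max(0, a+b−1)] → w = 0.56
R2: large=0.28, hot=0.83; AND[max(0, a+b−1)] → w = 0.11
R3: warm=0.92, moderate=0.27; AND[max(0, a+b−1)] → w = 0.19
R4: moderate=0.27, warm=0.92; OR[min(1, a+b)] → w = 1.00
Rules with consequent 'weak': {R1, R3} → strengths 0.56, 0.19
Aggregate via t-conorm [min(1, a+b)]: 0.75

0.75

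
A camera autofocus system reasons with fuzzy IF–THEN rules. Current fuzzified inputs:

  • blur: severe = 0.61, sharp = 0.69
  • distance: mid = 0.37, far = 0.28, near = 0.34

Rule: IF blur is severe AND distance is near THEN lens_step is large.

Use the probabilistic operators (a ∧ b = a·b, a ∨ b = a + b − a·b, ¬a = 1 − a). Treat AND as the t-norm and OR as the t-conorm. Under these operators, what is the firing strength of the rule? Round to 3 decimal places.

0.207

firing strength: severe=0.61, near=0.34; AND[a·b] → w = 0.2074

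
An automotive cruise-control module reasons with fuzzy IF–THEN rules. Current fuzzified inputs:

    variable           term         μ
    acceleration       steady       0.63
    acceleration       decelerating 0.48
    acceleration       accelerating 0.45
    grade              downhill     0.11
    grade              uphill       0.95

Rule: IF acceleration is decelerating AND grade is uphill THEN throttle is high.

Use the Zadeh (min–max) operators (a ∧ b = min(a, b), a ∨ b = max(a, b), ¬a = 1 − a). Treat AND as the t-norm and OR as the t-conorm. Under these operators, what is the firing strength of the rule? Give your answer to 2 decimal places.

0.48

firing strength: decelerating=0.48, uphill=0.95; AND[min(a, b)] → w = 0.48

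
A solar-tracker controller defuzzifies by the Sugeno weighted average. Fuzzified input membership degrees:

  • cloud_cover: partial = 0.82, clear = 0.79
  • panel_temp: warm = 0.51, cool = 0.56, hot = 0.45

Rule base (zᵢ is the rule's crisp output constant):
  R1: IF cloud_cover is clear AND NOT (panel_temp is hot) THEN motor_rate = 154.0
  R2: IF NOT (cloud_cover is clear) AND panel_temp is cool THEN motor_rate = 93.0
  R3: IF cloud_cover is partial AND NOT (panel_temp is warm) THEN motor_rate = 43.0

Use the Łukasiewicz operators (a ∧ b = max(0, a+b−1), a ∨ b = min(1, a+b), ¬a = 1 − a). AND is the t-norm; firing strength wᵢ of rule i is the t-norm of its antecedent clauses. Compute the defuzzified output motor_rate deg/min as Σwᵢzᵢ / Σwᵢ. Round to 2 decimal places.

R1 (z=154.0): clear=0.79, ¬hot=1−0.45=0.55; AND[max(0, a+b−1)] → w = 0.34
R2 (z=93.0): ¬clear=1−0.79=0.21, cool=0.56; AND[max(0, a+b−1)] → w = 0.00
R3 (z=43.0): partial=0.82, ¬warm=1−0.51=0.49; AND[max(0, a+b−1)] → w = 0.31
Weighted average = (0.34·154.0 + 0.00·93.0 + 0.31·43.0) / (0.34 + 0.00 + 0.31)
  = 65.6900 / 0.6500 = 101.06

101.06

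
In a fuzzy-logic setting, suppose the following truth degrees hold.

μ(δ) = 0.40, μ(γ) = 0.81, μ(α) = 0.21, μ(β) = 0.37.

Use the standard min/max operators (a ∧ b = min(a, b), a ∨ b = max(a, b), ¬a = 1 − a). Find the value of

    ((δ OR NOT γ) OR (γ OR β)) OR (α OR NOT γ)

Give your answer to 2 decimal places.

NOT γ = 1 − 0.81 = 0.19
δ OR NOT γ = max(a, b) on (0.40, 0.19) = 0.40
γ OR β = max(a, b) on (0.81, 0.37) = 0.81
(δ OR NOT γ) OR (γ OR β) = max(a, b) on (0.40, 0.81) = 0.81
NOT γ = 1 − 0.81 = 0.19
α OR NOT γ = max(a, b) on (0.21, 0.19) = 0.21
((δ OR NOT γ) OR (γ OR β)) OR (α OR NOT γ) = max(a, b) on (0.81, 0.21) = 0.81

0.81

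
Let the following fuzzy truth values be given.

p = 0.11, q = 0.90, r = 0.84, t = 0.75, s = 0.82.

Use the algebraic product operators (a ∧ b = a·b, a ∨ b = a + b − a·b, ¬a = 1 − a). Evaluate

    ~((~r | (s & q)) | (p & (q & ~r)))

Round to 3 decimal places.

0.217

~r = 1 − 0.8400 = 0.1600
s & q = a·b on (0.8200, 0.9000) = 0.7380
~r | (s & q) = a + b − a·b on (0.1600, 0.7380) = 0.7799
~r = 1 − 0.8400 = 0.1600
q & ~r = a·b on (0.9000, 0.1600) = 0.1440
p & (q & ~r) = a·b on (0.1100, 0.1440) = 0.0158
(~r | (s & q)) | (p & (q & ~r)) = a + b − a·b on (0.7799, 0.0158) = 0.7834
~((~r | (s & q)) | (p & (q & ~r))) = 1 − 0.7834 = 0.2166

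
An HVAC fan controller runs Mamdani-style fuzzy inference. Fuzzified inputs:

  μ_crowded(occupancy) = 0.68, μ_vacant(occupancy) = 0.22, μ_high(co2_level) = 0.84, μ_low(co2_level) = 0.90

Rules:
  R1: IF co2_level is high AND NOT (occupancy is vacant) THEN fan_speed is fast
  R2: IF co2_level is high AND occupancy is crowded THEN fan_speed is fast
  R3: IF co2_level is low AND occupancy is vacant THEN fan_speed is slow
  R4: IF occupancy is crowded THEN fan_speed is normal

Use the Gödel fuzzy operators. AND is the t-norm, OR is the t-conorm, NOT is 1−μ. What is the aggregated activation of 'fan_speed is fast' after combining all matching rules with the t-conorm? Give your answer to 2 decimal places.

0.78

R1: high=0.84, ¬vacant=1−0.22=0.78; AND[min(a, b)] → w = 0.78
R2: high=0.84, crowded=0.68; AND[min(a, b)] → w = 0.68
R3: low=0.90, vacant=0.22; AND[min(a, b)] → w = 0.22
R4: crowded=0.68 → w = 0.68
Rules with consequent 'fast': {R1, R2} → strengths 0.78, 0.68
Aggregate via t-conorm [max(a, b)]: 0.78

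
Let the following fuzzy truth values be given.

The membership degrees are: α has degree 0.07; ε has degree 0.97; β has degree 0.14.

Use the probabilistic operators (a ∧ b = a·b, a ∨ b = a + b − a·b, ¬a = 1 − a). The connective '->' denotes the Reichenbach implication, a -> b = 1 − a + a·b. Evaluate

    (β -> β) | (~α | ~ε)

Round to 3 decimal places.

β -> β  [Reichenbach: 1 − a + a·b] with a=0.1400, b=0.1400 → 0.8796
~α = 1 − 0.0700 = 0.9300
~ε = 1 − 0.9700 = 0.0300
~α | ~ε = a + b − a·b on (0.9300, 0.0300) = 0.9321
(β -> β) | (~α | ~ε) = a + b − a·b on (0.8796, 0.9321) = 0.9918

0.992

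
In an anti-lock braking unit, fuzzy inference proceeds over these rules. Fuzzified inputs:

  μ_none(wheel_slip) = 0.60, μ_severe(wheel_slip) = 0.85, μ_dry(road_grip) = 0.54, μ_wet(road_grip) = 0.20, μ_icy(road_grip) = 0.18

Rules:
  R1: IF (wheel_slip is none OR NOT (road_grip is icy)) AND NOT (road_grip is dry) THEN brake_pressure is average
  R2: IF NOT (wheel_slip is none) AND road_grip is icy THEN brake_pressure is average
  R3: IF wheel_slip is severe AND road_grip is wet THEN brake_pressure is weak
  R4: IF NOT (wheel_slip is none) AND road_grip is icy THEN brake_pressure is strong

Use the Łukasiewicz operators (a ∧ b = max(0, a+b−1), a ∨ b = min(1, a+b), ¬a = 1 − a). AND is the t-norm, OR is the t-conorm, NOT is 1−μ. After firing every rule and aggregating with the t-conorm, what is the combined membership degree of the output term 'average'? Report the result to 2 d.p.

R1: (none=0.60 OR ¬icy=1−0.18=0.82) = 1.00; AND[max(0, a+b−1)] with ¬dry=1−0.54=0.46 → w = 0.46
R2: ¬none=1−0.60=0.40, icy=0.18; AND[max(0, a+b−1)] → w = 0.00
R3: severe=0.85, wet=0.20; AND[max(0, a+b−1)] → w = 0.05
R4: ¬none=1−0.60=0.40, icy=0.18; AND[max(0, a+b−1)] → w = 0.00
Rules with consequent 'average': {R1, R2} → strengths 0.46, 0.00
Aggregate via t-conorm [min(1, a+b)]: 0.46

0.46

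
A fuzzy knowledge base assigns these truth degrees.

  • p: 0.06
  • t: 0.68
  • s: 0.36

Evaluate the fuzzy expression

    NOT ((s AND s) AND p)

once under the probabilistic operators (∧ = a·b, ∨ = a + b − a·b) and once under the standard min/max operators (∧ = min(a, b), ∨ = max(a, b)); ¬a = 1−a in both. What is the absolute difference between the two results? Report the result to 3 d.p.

0.052

Under probabilistic:
  s AND s = a·b on (0.3600, 0.3600) = 0.1296
  (s AND s) AND p = a·b on (0.1296, 0.0600) = 0.0078
  NOT ((s AND s) AND p) = 1 − 0.0078 = 0.9922
  → value = 0.9922
Under standard min/max:
  s AND s = min(a, b) on (0.36, 0.36) = 0.36
  (s AND s) AND p = min(a, b) on (0.36, 0.06) = 0.06
  NOT ((s AND s) AND p) = 1 − 0.06 = 0.94
  → value = 0.9400
|0.9922 − 0.9400| = 0.052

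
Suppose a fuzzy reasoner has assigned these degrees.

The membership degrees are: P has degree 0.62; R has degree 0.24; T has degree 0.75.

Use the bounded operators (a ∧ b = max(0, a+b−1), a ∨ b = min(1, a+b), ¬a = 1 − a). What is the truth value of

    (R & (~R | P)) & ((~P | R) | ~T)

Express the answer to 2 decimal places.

0.11

~R = 1 − 0.24 = 0.76
~R | P = min(1, a+b) on (0.76, 0.62) = 1.00
R & (~R | P) = max(0, a+b−1) on (0.24, 1.00) = 0.24
~P = 1 − 0.62 = 0.38
~P | R = min(1, a+b) on (0.38, 0.24) = 0.62
~T = 1 − 0.75 = 0.25
(~P | R) | ~T = min(1, a+b) on (0.62, 0.25) = 0.87
(R & (~R | P)) & ((~P | R) | ~T) = max(0, a+b−1) on (0.24, 0.87) = 0.11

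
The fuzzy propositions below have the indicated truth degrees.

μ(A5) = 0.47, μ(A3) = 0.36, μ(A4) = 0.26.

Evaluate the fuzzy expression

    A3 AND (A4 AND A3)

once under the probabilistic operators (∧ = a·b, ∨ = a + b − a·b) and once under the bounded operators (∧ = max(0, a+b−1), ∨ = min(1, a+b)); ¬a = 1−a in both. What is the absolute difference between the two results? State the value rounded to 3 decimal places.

Under probabilistic:
  A4 AND A3 = a·b on (0.2600, 0.3600) = 0.0936
  A3 AND (A4 AND A3) = a·b on (0.3600, 0.0936) = 0.0337
  → value = 0.0337
Under bounded:
  A4 AND A3 = max(0, a+b−1) on (0.26, 0.36) = 0.00
  A3 AND (A4 AND A3) = max(0, a+b−1) on (0.36, 0.00) = 0.00
  → value = 0.0000
|0.0337 − 0.0000| = 0.034

0.034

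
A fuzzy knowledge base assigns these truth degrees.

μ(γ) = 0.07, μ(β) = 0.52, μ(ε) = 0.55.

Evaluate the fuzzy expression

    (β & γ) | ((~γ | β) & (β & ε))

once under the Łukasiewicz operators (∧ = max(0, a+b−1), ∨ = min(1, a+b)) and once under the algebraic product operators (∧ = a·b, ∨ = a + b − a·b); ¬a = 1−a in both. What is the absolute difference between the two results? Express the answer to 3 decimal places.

Under Łukasiewicz:
  β & γ = max(0, a+b−1) on (0.52, 0.07) = 0.00
  ~γ = 1 − 0.07 = 0.93
  ~γ | β = min(1, a+b) on (0.93, 0.52) = 1.00
  β & ε = max(0, a+b−1) on (0.52, 0.55) = 0.07
  (~γ | β) & (β & ε) = max(0, a+b−1) on (1.00, 0.07) = 0.07
  (β & γ) | ((~γ | β) & (β & ε)) = min(1, a+b) on (0.00, 0.07) = 0.07
  → value = 0.0700
Under algebraic product:
  β & γ = a·b on (0.5200, 0.0700) = 0.0364
  ~γ = 1 − 0.0700 = 0.9300
  ~γ | β = a + b − a·b on (0.9300, 0.5200) = 0.9664
  β & ε = a·b on (0.5200, 0.5500) = 0.2860
  (~γ | β) & (β & ε) = a·b on (0.9664, 0.2860) = 0.2764
  (β & γ) | ((~γ | β) & (β & ε)) = a + b − a·b on (0.0364, 0.2764) = 0.3027
  → value = 0.3027
|0.0700 − 0.3027| = 0.233

0.233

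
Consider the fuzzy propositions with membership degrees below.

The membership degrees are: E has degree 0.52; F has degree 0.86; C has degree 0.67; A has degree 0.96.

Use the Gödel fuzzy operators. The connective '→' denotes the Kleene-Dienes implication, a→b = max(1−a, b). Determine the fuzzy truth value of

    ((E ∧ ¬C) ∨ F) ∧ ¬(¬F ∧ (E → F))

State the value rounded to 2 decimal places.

¬C = 1 − 0.67 = 0.33
E ∧ ¬C = min(a, b) on (0.52, 0.33) = 0.33
(E ∧ ¬C) ∨ F = max(a, b) on (0.33, 0.86) = 0.86
¬F = 1 − 0.86 = 0.14
E → F  [Kleene-Dienes: max(1−a, b)] with a=0.52, b=0.86 → 0.86
¬F ∧ (E → F) = min(a, b) on (0.14, 0.86) = 0.14
¬(¬F ∧ (E → F)) = 1 − 0.14 = 0.86
((E ∧ ¬C) ∨ F) ∧ ¬(¬F ∧ (E → F)) = min(a, b) on (0.86, 0.86) = 0.86

0.86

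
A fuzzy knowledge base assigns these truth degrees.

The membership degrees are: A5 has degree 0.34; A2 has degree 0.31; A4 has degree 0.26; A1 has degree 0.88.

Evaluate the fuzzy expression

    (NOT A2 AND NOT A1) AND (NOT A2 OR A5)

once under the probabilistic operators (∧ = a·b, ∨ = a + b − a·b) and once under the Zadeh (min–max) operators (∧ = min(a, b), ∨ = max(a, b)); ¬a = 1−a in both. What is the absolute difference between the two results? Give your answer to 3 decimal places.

0.054

Under probabilistic:
  NOT A2 = 1 − 0.3100 = 0.6900
  NOT A1 = 1 − 0.8800 = 0.1200
  NOT A2 AND NOT A1 = a·b on (0.6900, 0.1200) = 0.0828
  NOT A2 = 1 − 0.3100 = 0.6900
  NOT A2 OR A5 = a + b − a·b on (0.6900, 0.3400) = 0.7954
  (NOT A2 AND NOT A1) AND (NOT A2 OR A5) = a·b on (0.0828, 0.7954) = 0.0659
  → value = 0.0659
Under Zadeh (min–max):
  NOT A2 = 1 − 0.31 = 0.69
  NOT A1 = 1 − 0.88 = 0.12
  NOT A2 AND NOT A1 = min(a, b) on (0.69, 0.12) = 0.12
  NOT A2 = 1 − 0.31 = 0.69
  NOT A2 OR A5 = max(a, b) on (0.69, 0.34) = 0.69
  (NOT A2 AND NOT A1) AND (NOT A2 OR A5) = min(a, b) on (0.12, 0.69) = 0.12
  → value = 0.1200
|0.0659 − 0.1200| = 0.054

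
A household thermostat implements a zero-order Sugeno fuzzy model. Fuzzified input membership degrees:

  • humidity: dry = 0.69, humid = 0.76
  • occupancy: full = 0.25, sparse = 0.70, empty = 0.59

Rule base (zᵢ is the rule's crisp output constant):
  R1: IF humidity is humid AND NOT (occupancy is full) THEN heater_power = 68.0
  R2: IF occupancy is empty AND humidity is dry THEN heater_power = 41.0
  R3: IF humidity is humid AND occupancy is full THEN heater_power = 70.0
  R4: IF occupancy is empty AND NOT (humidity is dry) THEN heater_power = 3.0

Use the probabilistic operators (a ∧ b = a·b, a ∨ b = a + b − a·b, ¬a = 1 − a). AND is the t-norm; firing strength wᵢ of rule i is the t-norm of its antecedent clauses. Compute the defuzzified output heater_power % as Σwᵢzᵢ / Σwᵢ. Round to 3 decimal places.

51.333

R1 (z=68.0): humid=0.76, ¬full=1−0.25=0.75; AND[a·b] → w = 0.5700
R2 (z=41.0): empty=0.59, dry=0.69; AND[a·b] → w = 0.4071
R3 (z=70.0): humid=0.76, full=0.25; AND[a·b] → w = 0.1900
R4 (z=3.0): empty=0.59, ¬dry=1−0.69=0.31; AND[a·b] → w = 0.1829
Weighted average = (0.5700·68.0 + 0.4071·41.0 + 0.1900·70.0 + 0.1829·3.0) / (0.5700 + 0.4071 + 0.1900 + 0.1829)
  = 69.2998 / 1.3500 = 51.333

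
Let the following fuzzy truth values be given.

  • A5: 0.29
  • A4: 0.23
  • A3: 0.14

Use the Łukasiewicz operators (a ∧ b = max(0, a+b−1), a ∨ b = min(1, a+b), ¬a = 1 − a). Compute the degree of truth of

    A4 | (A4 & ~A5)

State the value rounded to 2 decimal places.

~A5 = 1 − 0.29 = 0.71
A4 & ~A5 = max(0, a+b−1) on (0.23, 0.71) = 0.00
A4 | (A4 & ~A5) = min(1, a+b) on (0.23, 0.00) = 0.23

0.23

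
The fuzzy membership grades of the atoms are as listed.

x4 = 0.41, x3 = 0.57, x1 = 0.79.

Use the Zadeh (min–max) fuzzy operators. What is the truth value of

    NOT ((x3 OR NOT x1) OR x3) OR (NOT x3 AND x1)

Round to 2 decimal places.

NOT x1 = 1 − 0.79 = 0.21
x3 OR NOT x1 = max(a, b) on (0.57, 0.21) = 0.57
(x3 OR NOT x1) OR x3 = max(a, b) on (0.57, 0.57) = 0.57
NOT ((x3 OR NOT x1) OR x3) = 1 − 0.57 = 0.43
NOT x3 = 1 − 0.57 = 0.43
NOT x3 AND x1 = min(a, b) on (0.43, 0.79) = 0.43
NOT ((x3 OR NOT x1) OR x3) OR (NOT x3 AND x1) = max(a, b) on (0.43, 0.43) = 0.43

0.43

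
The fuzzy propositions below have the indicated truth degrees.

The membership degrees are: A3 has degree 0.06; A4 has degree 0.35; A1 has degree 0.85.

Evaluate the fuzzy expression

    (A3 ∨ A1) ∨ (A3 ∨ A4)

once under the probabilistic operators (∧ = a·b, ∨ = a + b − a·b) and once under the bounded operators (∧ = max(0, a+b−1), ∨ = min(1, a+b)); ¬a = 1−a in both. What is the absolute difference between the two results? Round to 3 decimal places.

0.086

Under probabilistic:
  A3 ∨ A1 = a + b − a·b on (0.0600, 0.8500) = 0.8590
  A3 ∨ A4 = a + b − a·b on (0.0600, 0.3500) = 0.3890
  (A3 ∨ A1) ∨ (A3 ∨ A4) = a + b − a·b on (0.8590, 0.3890) = 0.9138
  → value = 0.9138
Under bounded:
  A3 ∨ A1 = min(1, a+b) on (0.06, 0.85) = 0.91
  A3 ∨ A4 = min(1, a+b) on (0.06, 0.35) = 0.41
  (A3 ∨ A1) ∨ (A3 ∨ A4) = min(1, a+b) on (0.91, 0.41) = 1.00
  → value = 1.0000
|0.9138 − 1.0000| = 0.086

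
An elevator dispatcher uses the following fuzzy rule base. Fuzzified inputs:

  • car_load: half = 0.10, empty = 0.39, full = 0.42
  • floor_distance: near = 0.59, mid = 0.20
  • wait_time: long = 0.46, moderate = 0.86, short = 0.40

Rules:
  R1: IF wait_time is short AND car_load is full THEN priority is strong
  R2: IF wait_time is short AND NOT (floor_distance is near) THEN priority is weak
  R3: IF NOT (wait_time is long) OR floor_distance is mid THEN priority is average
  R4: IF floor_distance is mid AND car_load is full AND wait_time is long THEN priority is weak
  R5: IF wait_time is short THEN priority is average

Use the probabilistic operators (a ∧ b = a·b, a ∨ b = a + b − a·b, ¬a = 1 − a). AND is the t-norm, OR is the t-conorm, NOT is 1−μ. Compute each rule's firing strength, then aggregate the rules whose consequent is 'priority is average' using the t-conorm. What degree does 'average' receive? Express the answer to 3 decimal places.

0.779

R1: short=0.40, full=0.42; AND[a·b] → w = 0.1680
R2: short=0.40, ¬near=1−0.59=0.41; AND[a·b] → w = 0.1640
R3: ¬long=1−0.46=0.54, mid=0.20; OR[a + b − a·b] → w = 0.6320
R4: mid=0.20, full=0.42, long=0.46; AND[a·b] → w = 0.0386
R5: short=0.40 → w = 0.4000
Rules with consequent 'average': {R3, R5} → strengths 0.6320, 0.4000
Aggregate via t-conorm [a + b − a·b]: 0.7792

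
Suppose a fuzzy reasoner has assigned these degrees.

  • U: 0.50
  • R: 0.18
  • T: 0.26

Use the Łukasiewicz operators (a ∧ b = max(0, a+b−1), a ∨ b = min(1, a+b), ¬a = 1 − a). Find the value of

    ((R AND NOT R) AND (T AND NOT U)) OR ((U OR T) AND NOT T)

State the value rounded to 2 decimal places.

NOT R = 1 − 0.18 = 0.82
R AND NOT R = max(0, a+b−1) on (0.18, 0.82) = 0.00
NOT U = 1 − 0.50 = 0.50
T AND NOT U = max(0, a+b−1) on (0.26, 0.50) = 0.00
(R AND NOT R) AND (T AND NOT U) = max(0, a+b−1) on (0.00, 0.00) = 0.00
U OR T = min(1, a+b) on (0.50, 0.26) = 0.76
NOT T = 1 − 0.26 = 0.74
(U OR T) AND NOT T = max(0, a+b−1) on (0.76, 0.74) = 0.50
((R AND NOT R) AND (T AND NOT U)) OR ((U OR T) AND NOT T) = min(1, a+b) on (0.00, 0.50) = 0.50

0.50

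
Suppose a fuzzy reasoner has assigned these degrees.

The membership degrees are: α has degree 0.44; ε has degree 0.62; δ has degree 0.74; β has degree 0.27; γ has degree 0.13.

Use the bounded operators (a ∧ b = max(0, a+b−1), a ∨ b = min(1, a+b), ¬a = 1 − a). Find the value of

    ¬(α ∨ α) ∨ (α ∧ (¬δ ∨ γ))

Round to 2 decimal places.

α ∨ α = min(1, a+b) on (0.44, 0.44) = 0.88
¬(α ∨ α) = 1 − 0.88 = 0.12
¬δ = 1 − 0.74 = 0.26
¬δ ∨ γ = min(1, a+b) on (0.26, 0.13) = 0.39
α ∧ (¬δ ∨ γ) = max(0, a+b−1) on (0.44, 0.39) = 0.00
¬(α ∨ α) ∨ (α ∧ (¬δ ∨ γ)) = min(1, a+b) on (0.12, 0.00) = 0.12

0.12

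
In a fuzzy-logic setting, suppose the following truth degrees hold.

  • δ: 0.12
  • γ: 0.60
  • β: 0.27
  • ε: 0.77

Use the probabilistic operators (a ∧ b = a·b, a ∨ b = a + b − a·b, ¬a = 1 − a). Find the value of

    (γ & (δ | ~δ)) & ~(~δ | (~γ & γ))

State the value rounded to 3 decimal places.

0.049

~δ = 1 − 0.1200 = 0.8800
δ | ~δ = a + b − a·b on (0.1200, 0.8800) = 0.8944
γ & (δ | ~δ) = a·b on (0.6000, 0.8944) = 0.5366
~δ = 1 − 0.1200 = 0.8800
~γ = 1 − 0.6000 = 0.4000
~γ & γ = a·b on (0.4000, 0.6000) = 0.2400
~δ | (~γ & γ) = a + b − a·b on (0.8800, 0.2400) = 0.9088
~(~δ | (~γ & γ)) = 1 − 0.9088 = 0.0912
(γ & (δ | ~δ)) & ~(~δ | (~γ & γ)) = a·b on (0.5366, 0.0912) = 0.0489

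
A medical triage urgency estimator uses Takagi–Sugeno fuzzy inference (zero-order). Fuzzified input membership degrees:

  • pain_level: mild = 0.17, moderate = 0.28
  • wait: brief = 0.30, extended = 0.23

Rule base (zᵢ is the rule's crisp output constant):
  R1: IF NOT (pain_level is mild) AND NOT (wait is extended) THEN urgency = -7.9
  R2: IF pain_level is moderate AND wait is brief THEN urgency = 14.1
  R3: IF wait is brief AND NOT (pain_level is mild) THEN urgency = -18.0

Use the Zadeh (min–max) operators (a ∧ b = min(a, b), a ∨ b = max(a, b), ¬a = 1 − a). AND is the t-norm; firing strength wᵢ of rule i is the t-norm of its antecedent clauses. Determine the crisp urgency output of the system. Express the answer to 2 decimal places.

-5.58

R1 (z=-7.9): ¬mild=1−0.17=0.83, ¬extended=1−0.23=0.77; AND[min(a, b)] → w = 0.77
R2 (z=14.1): moderate=0.28, brief=0.30; AND[min(a, b)] → w = 0.28
R3 (z=-18.0): brief=0.30, ¬mild=1−0.17=0.83; AND[min(a, b)] → w = 0.30
Weighted average = (0.77·-7.9 + 0.28·14.1 + 0.30·-18.0) / (0.77 + 0.28 + 0.30)
  = -7.5350 / 1.3500 = -5.58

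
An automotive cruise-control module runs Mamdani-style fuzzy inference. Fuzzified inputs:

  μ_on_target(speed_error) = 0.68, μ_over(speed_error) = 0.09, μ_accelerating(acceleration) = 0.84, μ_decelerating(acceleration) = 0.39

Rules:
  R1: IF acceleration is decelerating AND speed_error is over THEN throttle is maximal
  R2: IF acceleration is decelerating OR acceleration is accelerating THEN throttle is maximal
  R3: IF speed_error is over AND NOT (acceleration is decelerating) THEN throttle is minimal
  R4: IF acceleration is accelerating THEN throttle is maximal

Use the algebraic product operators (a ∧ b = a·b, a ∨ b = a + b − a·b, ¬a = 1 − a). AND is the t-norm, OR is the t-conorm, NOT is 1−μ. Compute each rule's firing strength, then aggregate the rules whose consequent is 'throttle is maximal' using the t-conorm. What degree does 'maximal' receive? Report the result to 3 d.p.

R1: decelerating=0.39, over=0.09; AND[a·b] → w = 0.0351
R2: decelerating=0.39, accelerating=0.84; OR[a + b − a·b] → w = 0.9024
R3: over=0.09, ¬decelerating=1−0.39=0.61; AND[a·b] → w = 0.0549
R4: accelerating=0.84 → w = 0.8400
Rules with consequent 'maximal': {R1, R2, R4} → strengths 0.0351, 0.9024, 0.8400
Aggregate via t-conorm [a + b − a·b]: 0.9849

0.985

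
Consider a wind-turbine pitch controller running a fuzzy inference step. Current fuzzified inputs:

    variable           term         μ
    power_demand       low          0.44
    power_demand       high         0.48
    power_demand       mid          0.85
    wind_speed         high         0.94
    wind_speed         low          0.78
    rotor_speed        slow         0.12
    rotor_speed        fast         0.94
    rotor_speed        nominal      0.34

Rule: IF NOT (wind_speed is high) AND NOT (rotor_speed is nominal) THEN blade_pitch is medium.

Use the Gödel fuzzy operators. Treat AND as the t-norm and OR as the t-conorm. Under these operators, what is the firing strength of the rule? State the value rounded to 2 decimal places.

0.06

firing strength: ¬high=1−0.94=0.06, ¬nominal=1−0.34=0.66; AND[min(a, b)] → w = 0.06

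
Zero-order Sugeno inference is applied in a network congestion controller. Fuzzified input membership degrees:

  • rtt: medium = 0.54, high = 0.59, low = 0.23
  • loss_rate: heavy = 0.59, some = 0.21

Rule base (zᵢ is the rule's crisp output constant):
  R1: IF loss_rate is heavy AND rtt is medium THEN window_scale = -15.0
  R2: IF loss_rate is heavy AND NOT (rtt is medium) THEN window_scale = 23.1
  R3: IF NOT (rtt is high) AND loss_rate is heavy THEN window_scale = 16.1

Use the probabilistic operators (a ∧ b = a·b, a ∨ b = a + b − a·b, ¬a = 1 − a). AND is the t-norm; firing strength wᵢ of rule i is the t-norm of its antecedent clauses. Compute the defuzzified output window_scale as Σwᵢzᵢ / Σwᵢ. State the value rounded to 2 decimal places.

6.47

R1 (z=-15.0): heavy=0.59, medium=0.54; AND[a·b] → w = 0.3186
R2 (z=23.1): heavy=0.59, ¬medium=1−0.54=0.46; AND[a·b] → w = 0.2714
R3 (z=16.1): ¬high=1−0.59=0.41, heavy=0.59; AND[a·b] → w = 0.2419
Weighted average = (0.3186·-15.0 + 0.2714·23.1 + 0.2419·16.1) / (0.3186 + 0.2714 + 0.2419)
  = 5.3849 / 0.8319 = 6.47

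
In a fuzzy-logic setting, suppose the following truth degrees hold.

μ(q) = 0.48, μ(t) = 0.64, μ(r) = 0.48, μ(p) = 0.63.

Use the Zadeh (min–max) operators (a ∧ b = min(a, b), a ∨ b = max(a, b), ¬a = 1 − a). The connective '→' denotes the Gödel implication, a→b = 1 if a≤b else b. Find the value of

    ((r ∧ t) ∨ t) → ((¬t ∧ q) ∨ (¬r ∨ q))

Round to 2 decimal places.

r ∧ t = min(a, b) on (0.48, 0.64) = 0.48
(r ∧ t) ∨ t = max(a, b) on (0.48, 0.64) = 0.64
¬t = 1 − 0.64 = 0.36
¬t ∧ q = min(a, b) on (0.36, 0.48) = 0.36
¬r = 1 − 0.48 = 0.52
¬r ∨ q = max(a, b) on (0.52, 0.48) = 0.52
(¬t ∧ q) ∨ (¬r ∨ q) = max(a, b) on (0.36, 0.52) = 0.52
((r ∧ t) ∨ t) → ((¬t ∧ q) ∨ (¬r ∨ q))  [Gödel: 1 if a≤b else b] with a=0.64, b=0.52 → 0.52

0.52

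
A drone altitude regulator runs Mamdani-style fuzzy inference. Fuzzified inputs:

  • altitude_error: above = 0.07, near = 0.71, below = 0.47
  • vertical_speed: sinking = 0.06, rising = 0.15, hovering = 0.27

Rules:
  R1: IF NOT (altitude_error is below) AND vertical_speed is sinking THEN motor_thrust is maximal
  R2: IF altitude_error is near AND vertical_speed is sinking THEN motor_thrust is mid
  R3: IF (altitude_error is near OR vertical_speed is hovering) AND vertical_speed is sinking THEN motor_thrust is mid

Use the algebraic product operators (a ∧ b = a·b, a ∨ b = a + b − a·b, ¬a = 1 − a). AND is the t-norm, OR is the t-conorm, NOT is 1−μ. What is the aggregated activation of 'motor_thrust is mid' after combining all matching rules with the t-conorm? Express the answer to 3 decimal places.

0.088

R1: ¬below=1−0.47=0.53, sinking=0.06; AND[a·b] → w = 0.0318
R2: near=0.71, sinking=0.06; AND[a·b] → w = 0.0426
R3: (near=0.71 OR hovering=0.27) = 0.7883; AND[a·b] with sinking=0.06 → w = 0.0473
Rules with consequent 'mid': {R2, R3} → strengths 0.0426, 0.0473
Aggregate via t-conorm [a + b − a·b]: 0.0879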